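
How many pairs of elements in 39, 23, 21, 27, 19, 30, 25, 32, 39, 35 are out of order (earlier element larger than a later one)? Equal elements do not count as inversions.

15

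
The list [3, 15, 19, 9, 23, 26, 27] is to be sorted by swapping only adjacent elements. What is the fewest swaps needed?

Minimum adjacent swaps = number of inversions (each swap of adjacent out-of-order elements removes one inversion and no swap can remove more).
Count inversions — for each element, later elements that are smaller:
3: none → 0
15: 9 → 1
19: 9 → 1
9: none → 0
23: none → 0
26: none → 0
27: none → 0
Total inversions: 0 + 1 + 1 + 0 + 0 + 0 + 0 = 2

There are 2 swaps.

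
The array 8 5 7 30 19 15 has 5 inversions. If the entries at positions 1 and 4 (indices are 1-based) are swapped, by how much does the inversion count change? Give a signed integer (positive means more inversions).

+1

Positions 1 and 4 hold 8 and 30; after swapping, the array is [30, 5, 7, 8, 19, 15].
Count, for each position, how many later elements it exceeds:
30: 5
5: 0
7: 0
8: 0
19: 1
15: 0
Sum: 5 + 0 + 0 + 0 + 1 + 0 = 6
Change: 6 − 5 = +1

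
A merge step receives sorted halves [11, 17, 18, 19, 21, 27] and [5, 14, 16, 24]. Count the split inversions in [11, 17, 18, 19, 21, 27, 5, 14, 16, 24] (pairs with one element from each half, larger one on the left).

Take each right-half value and tally the left-half values above it:
r = 5: 11, 17, 18, 19, 21, 27 → 6
r = 14: 17, 18, 19, 21, 27 → 5
r = 16: 17, 18, 19, 21, 27 → 5
r = 24: 27 → 1
Cross-inversions: 6 + 5 + 5 + 1 = 17

17 split inversions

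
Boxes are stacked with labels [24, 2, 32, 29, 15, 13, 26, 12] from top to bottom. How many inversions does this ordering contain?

17

For each element, count later entries that are smaller:
24 → 2, 15, 13, 12 → 4
2 → none → 0
32 → 29, 15, 13, 26, 12 → 5
29 → 15, 13, 26, 12 → 4
15 → 13, 12 → 2
13 → 12 → 1
26 → 12 → 1
12 → none → 0
Sum: 4 + 0 + 5 + 4 + 2 + 1 + 1 + 0 = 17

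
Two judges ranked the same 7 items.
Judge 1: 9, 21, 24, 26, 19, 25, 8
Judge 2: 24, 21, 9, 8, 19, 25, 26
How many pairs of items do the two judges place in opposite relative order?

There are 8 discordant pairs.

Assign each item its position (1..7) in the first ordering, then rewrite the second ordering as that position sequence:
positions: 9→1, 21→2, 24→3, 26→4, 19→5, 25→6, 8→7
second ordering as positions: [3, 2, 1, 7, 5, 6, 4]
Discordant pairs = inversions in this position sequence.
3: 2, 1 → 2
2: 1 → 1
1: 0
7: 5, 6, 4 → 3
5: 4 → 1
6: 4 → 1
4: 0
Total: 2 + 1 + 0 + 3 + 1 + 1 + 0 = 8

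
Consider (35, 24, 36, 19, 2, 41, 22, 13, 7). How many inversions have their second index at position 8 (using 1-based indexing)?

6

The element at index 8 is 13.
Elements before it: 35, 24, 36, 19, 2, 41, 22
Those larger than 13: 35, 24, 36, 19, 41, 22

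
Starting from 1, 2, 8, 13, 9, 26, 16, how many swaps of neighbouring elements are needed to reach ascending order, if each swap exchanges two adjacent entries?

2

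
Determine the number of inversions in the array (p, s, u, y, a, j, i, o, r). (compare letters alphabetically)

There are 20 inversions.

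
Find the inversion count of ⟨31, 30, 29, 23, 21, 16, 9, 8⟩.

Element-by-element contributions:
31: 7
30: 6
29: 5
23: 4
21: 3
16: 2
9: 1
8: 0
Sum: 7 + 6 + 5 + 4 + 3 + 2 + 1 + 0 = 28

There are 28 out-of-order pairs.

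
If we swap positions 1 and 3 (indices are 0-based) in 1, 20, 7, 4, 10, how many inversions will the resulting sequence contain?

Positions 1 and 3 hold 20 and 4; after swapping, the array is [1, 4, 7, 20, 10].
Count, for each position, how many later elements it exceeds:
1 → none → 0
4 → none → 0
7 → none → 0
20 → 10 → 1
10 → none → 0
Sum: 0 + 0 + 0 + 1 + 0 = 1

1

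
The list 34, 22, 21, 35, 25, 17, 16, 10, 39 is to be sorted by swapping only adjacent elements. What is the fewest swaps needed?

Each adjacent swap fixes exactly one inversion, so the minimum swap count equals the number of inversions.
Count inversions — for each element, later elements that are smaller:
34: 22, 21, 25, 17, 16, 10 → 6
22: 21, 17, 16, 10 → 4
21: 17, 16, 10 → 3
35: 25, 17, 16, 10 → 4
25: 17, 16, 10 → 3
17: 16, 10 → 2
16: 10 → 1
10: none → 0
39: none → 0
Total inversions: 6 + 4 + 3 + 4 + 3 + 2 + 1 + 0 + 0 = 23

23 adjacent swaps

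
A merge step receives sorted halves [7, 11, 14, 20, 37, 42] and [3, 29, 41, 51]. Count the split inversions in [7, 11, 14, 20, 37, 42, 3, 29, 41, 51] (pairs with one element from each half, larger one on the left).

9 cross-inversions

For each element r of the right run, count left-run elements greater than r:
r = 3: 7, 11, 14, 20, 37, 42 → 6
r = 29: 37, 42 → 2
r = 41: 42 → 1
r = 51: none → 0
Cross-inversions: 6 + 2 + 1 + 0 = 9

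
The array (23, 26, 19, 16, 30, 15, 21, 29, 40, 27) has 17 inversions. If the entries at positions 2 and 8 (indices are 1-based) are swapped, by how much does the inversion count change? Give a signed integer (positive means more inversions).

Positions 2 and 8 hold 26 and 29; after swapping, the array is [23, 29, 19, 16, 30, 15, 21, 26, 40, 27].
Sweep left to right; for each value list the smaller values that follow it:
23 → 19, 16, 15, 21 → 4
29 → 19, 16, 15, 21, 26, 27 → 6
19 → 16, 15 → 2
16 → 15 → 1
30 → 15, 21, 26, 27 → 4
15 → none → 0
21 → none → 0
26 → none → 0
40 → 27 → 1
27 → none → 0
Sum: 4 + 6 + 2 + 1 + 4 + 0 + 0 + 0 + 1 + 0 = 18
Change: 18 − 17 = +1

+1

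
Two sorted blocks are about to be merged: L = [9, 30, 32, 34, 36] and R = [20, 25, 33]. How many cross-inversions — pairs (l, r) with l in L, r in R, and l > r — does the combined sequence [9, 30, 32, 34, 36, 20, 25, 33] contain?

10 split inversions

For each element r of the right run, count left-run elements greater than r:
r = 20: 30, 32, 34, 36 → 4
r = 25: 30, 32, 34, 36 → 4
r = 33: 34, 36 → 2
Cross-inversions: 4 + 4 + 2 = 10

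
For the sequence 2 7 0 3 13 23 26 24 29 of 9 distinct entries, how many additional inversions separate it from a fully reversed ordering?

32

Maximum inversions for 9 distinct elements is C(9, 2) = 9·8/2 = 36.
Current inversions — for each element, count later smaller elements:
2: 1
7: 2
0: 0
3: 0
13: 0
23: 0
26: 1
24: 0
29: 0
Current total: 1 + 2 + 0 + 0 + 0 + 0 + 1 + 0 + 0 = 4
Shortfall: 36 − 4 = 32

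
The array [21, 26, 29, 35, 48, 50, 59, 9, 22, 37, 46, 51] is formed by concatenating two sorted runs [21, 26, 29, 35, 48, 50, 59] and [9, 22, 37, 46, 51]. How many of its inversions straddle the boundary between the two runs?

For each element r of the right run, count left-run elements greater than r:
r = 9: 21, 26, 29, 35, 48, 50, 59 → 7
r = 22: 26, 29, 35, 48, 50, 59 → 6
r = 37: 48, 50, 59 → 3
r = 46: 48, 50, 59 → 3
r = 51: 59 → 1
Cross-inversions: 7 + 6 + 3 + 3 + 1 = 20

20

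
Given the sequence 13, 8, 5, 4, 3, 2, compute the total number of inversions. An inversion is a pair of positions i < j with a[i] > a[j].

15

Count, for each position, how many later elements it exceeds:
13 → 8, 5, 4, 3, 2 → 5
8 → 5, 4, 3, 2 → 4
5 → 4, 3, 2 → 3
4 → 3, 2 → 2
3 → 2 → 1
2 → none → 0
Sum: 5 + 4 + 3 + 2 + 1 + 0 = 15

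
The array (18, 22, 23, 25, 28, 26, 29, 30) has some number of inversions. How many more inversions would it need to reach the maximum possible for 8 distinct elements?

27 inversions short

Maximum inversions for 8 distinct elements is C(8, 2) = 8·7/2 = 28.
Current inversions — for each element, count later smaller elements:
18: 0
22: 0
23: 0
25: 0
28: 1
26: 0
29: 0
30: 0
Current total: 0 + 0 + 0 + 0 + 1 + 0 + 0 + 0 = 1
Shortfall: 28 − 1 = 27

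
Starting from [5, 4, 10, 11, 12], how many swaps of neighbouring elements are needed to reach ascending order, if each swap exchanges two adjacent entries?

1 adjacent swap

Minimum adjacent swaps = number of inversions (each swap of adjacent out-of-order elements removes one inversion and no swap can remove more).
Count inversions — for each element, later elements that are smaller:
5: 4 → 1
4: none → 0
10: none → 0
11: none → 0
12: none → 0
Total inversions: 1 + 0 + 0 + 0 + 0 = 1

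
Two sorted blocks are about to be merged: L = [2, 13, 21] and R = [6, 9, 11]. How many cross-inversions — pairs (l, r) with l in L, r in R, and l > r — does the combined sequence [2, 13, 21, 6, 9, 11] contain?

Count, for every r in R, how many entries of L exceed r:
r = 6: 13, 21 → 2
r = 9: 13, 21 → 2
r = 11: 13, 21 → 2
Cross-inversions: 2 + 2 + 2 = 6

6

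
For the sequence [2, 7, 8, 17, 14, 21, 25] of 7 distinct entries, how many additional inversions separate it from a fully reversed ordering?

Maximum inversions for 7 distinct elements is C(7, 2) = 7·6/2 = 21.
Current inversions — for each element, count later smaller elements:
2: 0
7: 0
8: 0
17: 1
14: 0
21: 0
25: 0
Current total: 0 + 0 + 0 + 1 + 0 + 0 + 0 = 1
Shortfall: 21 − 1 = 20

20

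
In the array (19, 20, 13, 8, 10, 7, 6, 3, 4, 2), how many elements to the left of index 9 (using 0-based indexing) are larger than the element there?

9 such elements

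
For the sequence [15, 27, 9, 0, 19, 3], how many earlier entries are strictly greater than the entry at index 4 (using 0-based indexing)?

1

The element at index 4 is 19.
Elements before it: 15, 27, 9, 0
Those larger than 19: 27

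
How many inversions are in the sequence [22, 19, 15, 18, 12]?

Listing every pair i<j with a[i]>a[j] (using 1-based positions):
(1,2): 22 > 19
(1,3): 22 > 15
(1,4): 22 > 18
(1,5): 22 > 12
(2,3): 19 > 15
(2,4): 19 > 18
(2,5): 19 > 12
(3,5): 15 > 12
(4,5): 18 > 12
That's 9 pairs.

There are 9 inversions.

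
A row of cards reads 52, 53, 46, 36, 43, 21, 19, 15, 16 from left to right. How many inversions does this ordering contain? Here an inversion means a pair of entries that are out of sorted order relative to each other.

33

Element-by-element contributions:
52 → 46, 36, 43, 21, 19, 15, 16 → 7
53 → 46, 36, 43, 21, 19, 15, 16 → 7
46 → 36, 43, 21, 19, 15, 16 → 6
36 → 21, 19, 15, 16 → 4
43 → 21, 19, 15, 16 → 4
21 → 19, 15, 16 → 3
19 → 15, 16 → 2
15 → none → 0
16 → none → 0
Sum: 7 + 7 + 6 + 4 + 4 + 3 + 2 + 0 + 0 = 33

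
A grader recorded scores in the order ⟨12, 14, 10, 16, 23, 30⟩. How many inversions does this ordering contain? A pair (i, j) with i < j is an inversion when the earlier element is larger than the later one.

2

Inversion pairs (indices are 1-based):
(1,3): 12 > 10
(2,3): 14 > 10
That's 2 pairs.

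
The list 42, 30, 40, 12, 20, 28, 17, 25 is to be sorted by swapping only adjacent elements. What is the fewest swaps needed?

20

Minimum adjacent swaps = number of inversions (each swap of adjacent out-of-order elements removes one inversion and no swap can remove more).
Count inversions — for each element, later elements that are smaller:
42: 30, 40, 12, 20, 28, 17, 25 → 7
30: 12, 20, 28, 17, 25 → 5
40: 12, 20, 28, 17, 25 → 5
12: none → 0
20: 17 → 1
28: 17, 25 → 2
17: none → 0
25: none → 0
Total inversions: 7 + 5 + 5 + 0 + 1 + 2 + 0 + 0 = 20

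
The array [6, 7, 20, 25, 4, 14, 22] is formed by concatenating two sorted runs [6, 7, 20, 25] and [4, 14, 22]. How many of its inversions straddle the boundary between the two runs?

7 split inversions

Count, for every r in R, how many entries of L exceed r:
r = 4: 6, 7, 20, 25 → 4
r = 14: 20, 25 → 2
r = 22: 25 → 1
Cross-inversions: 4 + 2 + 1 = 7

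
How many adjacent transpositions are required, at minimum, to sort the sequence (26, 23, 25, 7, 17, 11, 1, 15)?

22

Minimum adjacent swaps = number of inversions (each swap of adjacent out-of-order elements removes one inversion and no swap can remove more).
Count inversions — for each element, later elements that are smaller:
26: 23, 25, 7, 17, 11, 1, 15 → 7
23: 7, 17, 11, 1, 15 → 5
25: 7, 17, 11, 1, 15 → 5
7: 1 → 1
17: 11, 1, 15 → 3
11: 1 → 1
1: none → 0
15: none → 0
Total inversions: 7 + 5 + 5 + 1 + 3 + 1 + 0 + 0 = 22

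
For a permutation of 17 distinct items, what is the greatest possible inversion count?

136

A reversed (strictly descending) arrangement makes every pair an inversion, giving C(17, 2) inversions.
C(17, 2) = 17·16/2 = 136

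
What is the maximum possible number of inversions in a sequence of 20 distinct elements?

190 inversions

A reversed (strictly descending) arrangement makes every pair an inversion, giving C(20, 2) inversions.
C(20, 2) = 20·19/2 = 190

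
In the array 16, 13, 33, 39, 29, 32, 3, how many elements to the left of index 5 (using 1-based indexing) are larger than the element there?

The element at index 5 is 29.
Elements before it: 16, 13, 33, 39
Those larger than 29: 33, 39

2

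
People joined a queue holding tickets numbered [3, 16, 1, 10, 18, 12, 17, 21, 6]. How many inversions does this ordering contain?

12

Count, for each position, how many later elements it exceeds:
3 → 1 → 1
16 → 1, 10, 12, 6 → 4
1 → none → 0
10 → 6 → 1
18 → 12, 17, 6 → 3
12 → 6 → 1
17 → 6 → 1
21 → 6 → 1
6 → none → 0
Sum: 1 + 4 + 0 + 1 + 3 + 1 + 1 + 1 + 0 = 12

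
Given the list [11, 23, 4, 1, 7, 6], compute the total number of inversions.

Listing every pair i<j with a[i]>a[j] (using 1-based positions):
(1,3): 11 > 4
(1,4): 11 > 1
(1,5): 11 > 7
(1,6): 11 > 6
(2,3): 23 > 4
(2,4): 23 > 1
(2,5): 23 > 7
(2,6): 23 > 6
(3,4): 4 > 1
(5,6): 7 > 6
That's 10 pairs.

10 inversions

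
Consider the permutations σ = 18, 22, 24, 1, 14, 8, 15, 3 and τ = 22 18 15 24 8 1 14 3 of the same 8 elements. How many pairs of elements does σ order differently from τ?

7 discordant pairs

Assign each item its position (1..8) in the first ordering, then rewrite the second ordering as that position sequence:
positions: 18→1, 22→2, 24→3, 1→4, 14→5, 8→6, 15→7, 3→8
second ordering as positions: [2, 1, 7, 3, 6, 4, 5, 8]
Discordant pairs = inversions in this position sequence.
2: 1 → 1
1: 0
7: 3, 6, 4, 5 → 4
3: 0
6: 4, 5 → 2
4: 0
5: 0
8: 0
Total: 1 + 0 + 4 + 0 + 2 + 0 + 0 + 0 = 7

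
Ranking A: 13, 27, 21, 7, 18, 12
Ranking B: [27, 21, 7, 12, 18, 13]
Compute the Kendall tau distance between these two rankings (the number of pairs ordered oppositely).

Assign each item its position (1..6) in the first ordering, then rewrite the second ordering as that position sequence:
positions: 13→1, 27→2, 21→3, 7→4, 18→5, 12→6
second ordering as positions: [2, 3, 4, 6, 5, 1]
Discordant pairs = inversions in this position sequence.
2: 1 → 1
3: 1 → 1
4: 1 → 1
6: 5, 1 → 2
5: 1 → 1
1: 0
Total: 1 + 1 + 1 + 2 + 1 + 0 = 6

6 discordant pairs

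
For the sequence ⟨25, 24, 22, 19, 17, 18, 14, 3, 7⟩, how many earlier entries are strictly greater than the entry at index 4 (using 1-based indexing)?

3

The element at index 4 is 19.
Elements before it: 25, 24, 22
Those larger than 19: 25, 24, 22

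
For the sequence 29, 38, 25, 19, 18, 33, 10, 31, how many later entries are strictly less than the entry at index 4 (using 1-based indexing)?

The element at index 4 is 19.
Elements after it: 18, 33, 10, 31
Those smaller than 19: 18, 10

2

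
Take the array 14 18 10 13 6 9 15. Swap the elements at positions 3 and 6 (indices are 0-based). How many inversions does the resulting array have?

Positions 3 and 6 hold 13 and 15; after swapping, the array is [14, 18, 10, 15, 6, 9, 13].
For each element, count later entries that are smaller:
14: 4
18: 5
10: 2
15: 3
6: 0
9: 0
13: 0
Sum: 4 + 5 + 2 + 3 + 0 + 0 + 0 = 14

14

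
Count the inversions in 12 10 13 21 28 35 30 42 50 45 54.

3

Element-by-element contributions:
12 → 10 → 1
10 → none → 0
13 → none → 0
21 → none → 0
28 → none → 0
35 → 30 → 1
30 → none → 0
42 → none → 0
50 → 45 → 1
45 → none → 0
54 → none → 0
Sum: 1 + 0 + 0 + 0 + 0 + 1 + 0 + 0 + 1 + 0 + 0 = 3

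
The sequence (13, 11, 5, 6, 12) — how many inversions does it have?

6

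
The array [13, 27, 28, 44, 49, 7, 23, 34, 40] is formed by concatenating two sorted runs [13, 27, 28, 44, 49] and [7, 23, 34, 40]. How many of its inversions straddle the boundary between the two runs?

13 cross-inversions

For each element r of the right run, count left-run elements greater than r:
r = 7: 13, 27, 28, 44, 49 → 5
r = 23: 27, 28, 44, 49 → 4
r = 34: 44, 49 → 2
r = 40: 44, 49 → 2
Cross-inversions: 5 + 4 + 2 + 2 = 13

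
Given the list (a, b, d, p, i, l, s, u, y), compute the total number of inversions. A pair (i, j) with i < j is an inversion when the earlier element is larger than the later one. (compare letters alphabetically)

There are 2 inversions.

For each element, count later entries that are smaller:
a: 0
b: 0
d: 0
p: 2
i: 0
l: 0
s: 0
u: 0
y: 0
Sum: 0 + 0 + 0 + 2 + 0 + 0 + 0 + 0 + 0 = 2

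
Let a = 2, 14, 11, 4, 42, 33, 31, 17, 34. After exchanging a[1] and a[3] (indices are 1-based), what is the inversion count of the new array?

11 inversions

Positions 1 and 3 hold 2 and 11; after swapping, the array is [11, 14, 2, 4, 42, 33, 31, 17, 34].
Sweep left to right; for each value list the smaller values that follow it:
11 → 2, 4 → 2
14 → 2, 4 → 2
2 → none → 0
4 → none → 0
42 → 33, 31, 17, 34 → 4
33 → 31, 17 → 2
31 → 17 → 1
17 → none → 0
34 → none → 0
Sum: 2 + 2 + 0 + 0 + 4 + 2 + 1 + 0 + 0 = 11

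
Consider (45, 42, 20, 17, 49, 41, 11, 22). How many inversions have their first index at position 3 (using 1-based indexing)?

2 such elements

The element at index 3 is 20.
Elements after it: 17, 49, 41, 11, 22
Those smaller than 20: 17, 11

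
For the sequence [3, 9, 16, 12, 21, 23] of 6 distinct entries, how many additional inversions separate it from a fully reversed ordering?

Maximum inversions for 6 distinct elements is C(6, 2) = 6·5/2 = 15.
Current inversions — for each element, count later smaller elements:
3: 0
9: 0
16: 1
12: 0
21: 0
23: 0
Current total: 0 + 0 + 1 + 0 + 0 + 0 = 1
Shortfall: 15 − 1 = 14

14 inversions short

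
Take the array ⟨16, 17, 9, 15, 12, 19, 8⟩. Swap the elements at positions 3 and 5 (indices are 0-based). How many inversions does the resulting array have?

14 inversions

Positions 3 and 5 hold 15 and 19; after swapping, the array is [16, 17, 9, 19, 12, 15, 8].
Sweep left to right; for each value list the smaller values that follow it:
16 → 9, 12, 15, 8 → 4
17 → 9, 12, 15, 8 → 4
9 → 8 → 1
19 → 12, 15, 8 → 3
12 → 8 → 1
15 → 8 → 1
8 → none → 0
Sum: 4 + 4 + 1 + 3 + 1 + 1 + 0 = 14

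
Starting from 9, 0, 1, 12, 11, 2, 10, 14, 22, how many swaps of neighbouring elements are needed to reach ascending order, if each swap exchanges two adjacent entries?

8

Each adjacent swap fixes exactly one inversion, so the minimum swap count equals the number of inversions.
Count inversions — for each element, later elements that are smaller:
9: 0, 1, 2 → 3
0: none → 0
1: none → 0
12: 11, 2, 10 → 3
11: 2, 10 → 2
2: none → 0
10: none → 0
14: none → 0
22: none → 0
Total inversions: 3 + 0 + 0 + 3 + 2 + 0 + 0 + 0 + 0 = 8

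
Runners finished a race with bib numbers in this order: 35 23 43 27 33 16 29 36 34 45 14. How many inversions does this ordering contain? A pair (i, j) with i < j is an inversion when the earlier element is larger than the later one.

Count, for each position, how many later elements it exceeds:
35: 7
23: 2
43: 7
27: 2
33: 3
16: 1
29: 1
36: 2
34: 1
45: 1
14: 0
Sum: 7 + 2 + 7 + 2 + 3 + 1 + 1 + 2 + 1 + 1 + 0 = 27

27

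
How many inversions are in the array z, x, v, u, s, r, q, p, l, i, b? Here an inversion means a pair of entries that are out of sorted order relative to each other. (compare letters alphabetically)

For each element, count later entries that are smaller:
z → x, v, u, s, r, q, p, l, i, b → 10
x → v, u, s, r, q, p, l, i, b → 9
v → u, s, r, q, p, l, i, b → 8
u → s, r, q, p, l, i, b → 7
s → r, q, p, l, i, b → 6
r → q, p, l, i, b → 5
q → p, l, i, b → 4
p → l, i, b → 3
l → i, b → 2
i → b → 1
b → none → 0
Sum: 10 + 9 + 8 + 7 + 6 + 5 + 4 + 3 + 2 + 1 + 0 = 55

55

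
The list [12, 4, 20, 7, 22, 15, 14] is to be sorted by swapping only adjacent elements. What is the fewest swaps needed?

8 adjacent swaps

The minimum number of adjacent swaps to sort an array equals its inversion count, since every such swap removes exactly one inversion.
Count inversions — for each element, later elements that are smaller:
12: 4, 7 → 2
4: none → 0
20: 7, 15, 14 → 3
7: none → 0
22: 15, 14 → 2
15: 14 → 1
14: none → 0
Total inversions: 2 + 0 + 3 + 0 + 2 + 1 + 0 = 8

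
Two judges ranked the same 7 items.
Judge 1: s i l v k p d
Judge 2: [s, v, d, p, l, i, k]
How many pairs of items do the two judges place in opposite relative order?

Assign each item its position (1..7) in the first ordering, then rewrite the second ordering as that position sequence:
positions: s→1, i→2, l→3, v→4, k→5, p→6, d→7
second ordering as positions: [1, 4, 7, 6, 3, 2, 5]
Discordant pairs = inversions in this position sequence.
1: 0
4: 3, 2 → 2
7: 6, 3, 2, 5 → 4
6: 3, 2, 5 → 3
3: 2 → 1
2: 0
5: 0
Total: 0 + 2 + 4 + 3 + 1 + 0 + 0 = 10

10 discordant pairs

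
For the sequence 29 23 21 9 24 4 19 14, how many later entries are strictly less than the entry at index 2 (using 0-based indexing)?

4

The element at index 2 is 21.
Elements after it: 9, 24, 4, 19, 14
Those smaller than 21: 9, 4, 19, 14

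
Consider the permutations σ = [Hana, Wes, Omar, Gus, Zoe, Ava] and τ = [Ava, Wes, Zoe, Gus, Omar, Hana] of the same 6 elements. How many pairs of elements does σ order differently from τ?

12

Assign each item its position (1..6) in the first ordering, then rewrite the second ordering as that position sequence:
positions: Hana→1, Wes→2, Omar→3, Gus→4, Zoe→5, Ava→6
second ordering as positions: [6, 2, 5, 4, 3, 1]
Discordant pairs = inversions in this position sequence.
6: 2, 5, 4, 3, 1 → 5
2: 1 → 1
5: 4, 3, 1 → 3
4: 3, 1 → 2
3: 1 → 1
1: 0
Total: 5 + 1 + 3 + 2 + 1 + 0 = 12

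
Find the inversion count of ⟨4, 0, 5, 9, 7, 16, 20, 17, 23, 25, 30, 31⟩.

3 out-of-order pairs

Count, for each position, how many later elements it exceeds:
4 → 0 → 1
0 → none → 0
5 → none → 0
9 → 7 → 1
7 → none → 0
16 → none → 0
20 → 17 → 1
17 → none → 0
23 → none → 0
25 → none → 0
30 → none → 0
31 → none → 0
Sum: 1 + 0 + 0 + 1 + 0 + 0 + 1 + 0 + 0 + 0 + 0 + 0 = 3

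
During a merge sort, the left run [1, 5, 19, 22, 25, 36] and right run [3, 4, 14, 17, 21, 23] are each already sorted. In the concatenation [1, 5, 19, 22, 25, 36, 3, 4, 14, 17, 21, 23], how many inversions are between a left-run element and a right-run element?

There are 23 split inversions.

Count, for every r in R, how many entries of L exceed r:
r = 3: 5, 19, 22, 25, 36 → 5
r = 4: 5, 19, 22, 25, 36 → 5
r = 14: 19, 22, 25, 36 → 4
r = 17: 19, 22, 25, 36 → 4
r = 21: 22, 25, 36 → 3
r = 23: 25, 36 → 2
Cross-inversions: 5 + 5 + 4 + 4 + 3 + 2 = 23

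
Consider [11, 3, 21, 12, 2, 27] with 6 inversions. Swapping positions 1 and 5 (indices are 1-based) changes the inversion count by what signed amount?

Positions 1 and 5 hold 11 and 2; after swapping, the array is [2, 3, 21, 12, 11, 27].
For each element, count later entries that are smaller:
2: 0
3: 0
21: 2
12: 1
11: 0
27: 0
Sum: 0 + 0 + 2 + 1 + 0 + 0 = 3
Change: 3 − 6 = -3

-3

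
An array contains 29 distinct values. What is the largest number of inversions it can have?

There are 406 inversions.

The maximum occurs when the array is in strictly decreasing order: every one of the C(29, 2) pairs is inverted.
C(29, 2) = 29·28/2 = 406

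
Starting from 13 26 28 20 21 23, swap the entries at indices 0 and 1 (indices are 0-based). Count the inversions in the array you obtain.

Positions 0 and 1 hold 13 and 26; after swapping, the array is [26, 13, 28, 20, 21, 23].
Element-by-element contributions:
26: 4
13: 0
28: 3
20: 0
21: 0
23: 0
Sum: 4 + 0 + 3 + 0 + 0 + 0 = 7

7 inversions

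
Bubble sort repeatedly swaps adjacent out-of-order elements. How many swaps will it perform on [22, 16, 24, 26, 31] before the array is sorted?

The minimum number of adjacent swaps to sort an array equals its inversion count, since every such swap removes exactly one inversion.
Count inversions — for each element, later elements that are smaller:
22: 16 → 1
16: none → 0
24: none → 0
26: none → 0
31: none → 0
Total inversions: 1 + 0 + 0 + 0 + 0 = 1

1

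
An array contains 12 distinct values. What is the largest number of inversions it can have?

The maximum occurs when the array is in strictly decreasing order: every one of the C(12, 2) pairs is inverted.
C(12, 2) = 12·11/2 = 66

Inversions: 66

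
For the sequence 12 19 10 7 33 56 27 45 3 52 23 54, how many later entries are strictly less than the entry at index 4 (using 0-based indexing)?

The element at index 4 is 33.
Elements after it: 56, 27, 45, 3, 52, 23, 54
Those smaller than 33: 27, 3, 23

3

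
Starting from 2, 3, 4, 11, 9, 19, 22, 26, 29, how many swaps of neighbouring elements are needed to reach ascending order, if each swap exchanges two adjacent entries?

Minimum adjacent swaps = number of inversions (each swap of adjacent out-of-order elements removes one inversion and no swap can remove more).
Count inversions — for each element, later elements that are smaller:
2: none → 0
3: none → 0
4: none → 0
11: 9 → 1
9: none → 0
19: none → 0
22: none → 0
26: none → 0
29: none → 0
Total inversions: 0 + 0 + 0 + 1 + 0 + 0 + 0 + 0 + 0 = 1

1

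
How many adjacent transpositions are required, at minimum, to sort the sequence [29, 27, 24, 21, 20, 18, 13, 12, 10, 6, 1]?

There are 55 adjacent swaps.

Minimum adjacent swaps = number of inversions (each swap of adjacent out-of-order elements removes one inversion and no swap can remove more).
Count inversions — for each element, later elements that are smaller:
29: 27, 24, 21, 20, 18, 13, 12, 10, 6, 1 → 10
27: 24, 21, 20, 18, 13, 12, 10, 6, 1 → 9
24: 21, 20, 18, 13, 12, 10, 6, 1 → 8
21: 20, 18, 13, 12, 10, 6, 1 → 7
20: 18, 13, 12, 10, 6, 1 → 6
18: 13, 12, 10, 6, 1 → 5
13: 12, 10, 6, 1 → 4
12: 10, 6, 1 → 3
10: 6, 1 → 2
6: 1 → 1
1: none → 0
Total inversions: 10 + 9 + 8 + 7 + 6 + 5 + 4 + 3 + 2 + 1 + 0 = 55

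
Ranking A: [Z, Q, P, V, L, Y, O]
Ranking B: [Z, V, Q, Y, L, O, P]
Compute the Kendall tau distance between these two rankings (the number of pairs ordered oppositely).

Assign each item its position (1..7) in the first ordering, then rewrite the second ordering as that position sequence:
positions: Z→1, Q→2, P→3, V→4, L→5, Y→6, O→7
second ordering as positions: [1, 4, 2, 6, 5, 7, 3]
Discordant pairs = inversions in this position sequence.
1: 0
4: 2, 3 → 2
2: 0
6: 5, 3 → 2
5: 3 → 1
7: 3 → 1
3: 0
Total: 0 + 2 + 0 + 2 + 1 + 1 + 0 = 6

6 discordant pairs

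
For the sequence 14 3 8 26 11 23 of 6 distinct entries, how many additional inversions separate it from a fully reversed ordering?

10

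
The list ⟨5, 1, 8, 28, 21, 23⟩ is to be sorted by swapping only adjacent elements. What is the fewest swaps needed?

3

Minimum adjacent swaps = number of inversions (each swap of adjacent out-of-order elements removes one inversion and no swap can remove more).
Count inversions — for each element, later elements that are smaller:
5: 1 → 1
1: none → 0
8: none → 0
28: 21, 23 → 2
21: none → 0
23: none → 0
Total inversions: 1 + 0 + 0 + 2 + 0 + 0 = 3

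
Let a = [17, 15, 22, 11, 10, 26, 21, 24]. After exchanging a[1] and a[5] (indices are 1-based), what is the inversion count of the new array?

Positions 1 and 5 hold 17 and 10; after swapping, the array is [10, 15, 22, 11, 17, 26, 21, 24].
Element-by-element contributions:
10 → none → 0
15 → 11 → 1
22 → 11, 17, 21 → 3
11 → none → 0
17 → none → 0
26 → 21, 24 → 2
21 → none → 0
24 → none → 0
Sum: 0 + 1 + 3 + 0 + 0 + 2 + 0 + 0 = 6

6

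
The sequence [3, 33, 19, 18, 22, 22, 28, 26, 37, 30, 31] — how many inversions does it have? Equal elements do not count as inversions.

Inversions: 12

For each element, count later entries that are smaller:
3 → none → 0
33 → 19, 18, 22, 22, 28, 26, 30, 31 → 8
19 → 18 → 1
18 → none → 0
22 → none → 0
22 → none → 0
28 → 26 → 1
26 → none → 0
37 → 30, 31 → 2
30 → none → 0
31 → none → 0
Sum: 0 + 8 + 1 + 0 + 0 + 0 + 1 + 0 + 2 + 0 + 0 = 12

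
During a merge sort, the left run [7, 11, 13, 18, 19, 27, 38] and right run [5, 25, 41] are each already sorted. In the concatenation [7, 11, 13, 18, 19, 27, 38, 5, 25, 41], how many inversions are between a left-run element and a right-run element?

Count, for every r in R, how many entries of L exceed r:
r = 5: 7, 11, 13, 18, 19, 27, 38 → 7
r = 25: 27, 38 → 2
r = 41: none → 0
Cross-inversions: 7 + 2 + 0 = 9

9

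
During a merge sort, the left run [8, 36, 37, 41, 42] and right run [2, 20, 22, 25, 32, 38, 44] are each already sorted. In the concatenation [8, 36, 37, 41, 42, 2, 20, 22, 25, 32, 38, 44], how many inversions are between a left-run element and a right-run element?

Take each right-half value and tally the left-half values above it:
r = 2: 8, 36, 37, 41, 42 → 5
r = 20: 36, 37, 41, 42 → 4
r = 22: 36, 37, 41, 42 → 4
r = 25: 36, 37, 41, 42 → 4
r = 32: 36, 37, 41, 42 → 4
r = 38: 41, 42 → 2
r = 44: none → 0
Cross-inversions: 5 + 4 + 4 + 4 + 4 + 2 + 0 = 23

23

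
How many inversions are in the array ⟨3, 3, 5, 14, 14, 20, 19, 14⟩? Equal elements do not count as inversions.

Count, for each position, how many later elements it exceeds:
3 → none → 0
3 → none → 0
5 → none → 0
14 → none → 0
14 → none → 0
20 → 19, 14 → 2
19 → 14 → 1
14 → none → 0
Sum: 0 + 0 + 0 + 0 + 0 + 2 + 1 + 0 = 3

3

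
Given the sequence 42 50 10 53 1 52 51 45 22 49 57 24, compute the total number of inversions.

For each element, count later entries that are smaller:
42 → 10, 1, 22, 24 → 4
50 → 10, 1, 45, 22, 49, 24 → 6
10 → 1 → 1
53 → 1, 52, 51, 45, 22, 49, 24 → 7
1 → none → 0
52 → 51, 45, 22, 49, 24 → 5
51 → 45, 22, 49, 24 → 4
45 → 22, 24 → 2
22 → none → 0
49 → 24 → 1
57 → 24 → 1
24 → none → 0
Sum: 4 + 6 + 1 + 7 + 0 + 5 + 4 + 2 + 0 + 1 + 1 + 0 = 31

31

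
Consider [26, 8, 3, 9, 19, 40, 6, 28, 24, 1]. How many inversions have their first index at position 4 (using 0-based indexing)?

The element at index 4 is 19.
Elements after it: 40, 6, 28, 24, 1
Those smaller than 19: 6, 1

2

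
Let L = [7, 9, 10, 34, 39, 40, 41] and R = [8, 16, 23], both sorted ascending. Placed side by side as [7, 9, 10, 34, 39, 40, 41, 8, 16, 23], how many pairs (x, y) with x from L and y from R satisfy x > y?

There are 14 cross-inversions.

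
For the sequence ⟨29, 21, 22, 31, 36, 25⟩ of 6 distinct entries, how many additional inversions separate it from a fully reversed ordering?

10 inversions short

Maximum inversions for 6 distinct elements is C(6, 2) = 6·5/2 = 15.
Current inversions — for each element, count later smaller elements:
29: 3
21: 0
22: 0
31: 1
36: 1
25: 0
Current total: 3 + 0 + 0 + 1 + 1 + 0 = 5
Shortfall: 15 − 5 = 10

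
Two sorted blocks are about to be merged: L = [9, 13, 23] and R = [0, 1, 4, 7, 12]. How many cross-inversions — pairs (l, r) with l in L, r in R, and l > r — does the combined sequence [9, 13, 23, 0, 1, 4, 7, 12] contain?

There are 14 split inversions.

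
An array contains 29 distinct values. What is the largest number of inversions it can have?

The maximum occurs when the array is in strictly decreasing order: every one of the C(29, 2) pairs is inverted.
C(29, 2) = 29·28/2 = 406

406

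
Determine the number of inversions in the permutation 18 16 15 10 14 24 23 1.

Sweep left to right; for each value list the smaller values that follow it:
18: 5
16: 4
15: 3
10: 1
14: 1
24: 2
23: 1
1: 0
Sum: 5 + 4 + 3 + 1 + 1 + 2 + 1 + 0 = 17

There are 17 inversions.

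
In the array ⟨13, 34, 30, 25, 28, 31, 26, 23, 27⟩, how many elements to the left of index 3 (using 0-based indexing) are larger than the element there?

2 such elements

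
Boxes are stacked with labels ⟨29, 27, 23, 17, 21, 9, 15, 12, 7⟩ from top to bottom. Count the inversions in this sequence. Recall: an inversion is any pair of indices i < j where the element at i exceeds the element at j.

33 inversions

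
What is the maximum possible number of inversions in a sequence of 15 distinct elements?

105

The maximum occurs when the array is in strictly decreasing order: every one of the C(15, 2) pairs is inverted.
C(15, 2) = 15·14/2 = 105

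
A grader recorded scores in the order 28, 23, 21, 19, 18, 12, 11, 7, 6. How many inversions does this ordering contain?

36

For each element, count later entries that are smaller:
28: 8
23: 7
21: 6
19: 5
18: 4
12: 3
11: 2
7: 1
6: 0
Sum: 8 + 7 + 6 + 5 + 4 + 3 + 2 + 1 + 0 = 36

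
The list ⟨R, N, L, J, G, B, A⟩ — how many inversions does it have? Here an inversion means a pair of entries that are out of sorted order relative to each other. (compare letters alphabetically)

21

Sweep left to right; for each value list the smaller values that follow it:
R → N, L, J, G, B, A → 6
N → L, J, G, B, A → 5
L → J, G, B, A → 4
J → G, B, A → 3
G → B, A → 2
B → A → 1
A → none → 0
Sum: 6 + 5 + 4 + 3 + 2 + 1 + 0 = 21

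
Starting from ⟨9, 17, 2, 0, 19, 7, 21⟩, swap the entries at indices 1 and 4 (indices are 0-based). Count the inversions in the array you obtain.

Positions 1 and 4 hold 17 and 19; after swapping, the array is [9, 19, 2, 0, 17, 7, 21].
For each element, count later entries that are smaller:
9 → 2, 0, 7 → 3
19 → 2, 0, 17, 7 → 4
2 → 0 → 1
0 → none → 0
17 → 7 → 1
7 → none → 0
21 → none → 0
Sum: 3 + 4 + 1 + 0 + 1 + 0 + 0 = 9

9 inversions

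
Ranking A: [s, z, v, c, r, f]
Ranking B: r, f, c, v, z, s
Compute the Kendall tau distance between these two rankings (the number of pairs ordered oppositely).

14 discordant pairs

Assign each item its position (1..6) in the first ordering, then rewrite the second ordering as that position sequence:
positions: s→1, z→2, v→3, c→4, r→5, f→6
second ordering as positions: [5, 6, 4, 3, 2, 1]
Discordant pairs = inversions in this position sequence.
5: 4, 3, 2, 1 → 4
6: 4, 3, 2, 1 → 4
4: 3, 2, 1 → 3
3: 2, 1 → 2
2: 1 → 1
1: 0
Total: 4 + 4 + 3 + 2 + 1 + 0 = 14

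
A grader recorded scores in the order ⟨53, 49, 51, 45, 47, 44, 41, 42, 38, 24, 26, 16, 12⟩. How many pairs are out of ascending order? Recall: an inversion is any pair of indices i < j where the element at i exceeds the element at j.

Sweep left to right; for each value list the smaller values that follow it:
53: 12
49: 10
51: 10
45: 8
47: 8
44: 7
41: 5
42: 5
38: 4
24: 2
26: 2
16: 1
12: 0
Sum: 12 + 10 + 10 + 8 + 8 + 7 + 5 + 5 + 4 + 2 + 2 + 1 + 0 = 74

74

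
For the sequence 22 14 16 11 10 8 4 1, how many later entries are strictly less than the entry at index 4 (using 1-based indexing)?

4

The element at index 4 is 11.
Elements after it: 10, 8, 4, 1
Those smaller than 11: 10, 8, 4, 1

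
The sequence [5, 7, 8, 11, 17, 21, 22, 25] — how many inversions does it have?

Element-by-element contributions:
5 → none → 0
7 → none → 0
8 → none → 0
11 → none → 0
17 → none → 0
21 → none → 0
22 → none → 0
25 → none → 0
Sum: 0 + 0 + 0 + 0 + 0 + 0 + 0 + 0 = 0

0 out-of-order pairs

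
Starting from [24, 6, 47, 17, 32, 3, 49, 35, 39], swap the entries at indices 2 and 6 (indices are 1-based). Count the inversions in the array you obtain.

Positions 2 and 6 hold 6 and 3; after swapping, the array is [24, 3, 47, 17, 32, 6, 49, 35, 39].
Element-by-element contributions:
24: 3
3: 0
47: 5
17: 1
32: 1
6: 0
49: 2
35: 0
39: 0
Sum: 3 + 0 + 5 + 1 + 1 + 0 + 2 + 0 + 0 = 12

12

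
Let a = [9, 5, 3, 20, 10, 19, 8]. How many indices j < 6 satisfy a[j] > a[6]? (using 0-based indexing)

The element at index 6 is 8.
Elements before it: 9, 5, 3, 20, 10, 19
Those larger than 8: 9, 20, 10, 19

4 such elements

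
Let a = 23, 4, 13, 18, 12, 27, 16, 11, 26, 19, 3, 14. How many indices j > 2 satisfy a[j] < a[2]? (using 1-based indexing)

The element at index 2 is 4.
Elements after it: 13, 18, 12, 27, 16, 11, 26, 19, 3, 14
Those smaller than 4: 3

1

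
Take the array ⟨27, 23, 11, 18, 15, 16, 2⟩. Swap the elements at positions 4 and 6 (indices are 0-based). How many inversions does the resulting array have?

16

Positions 4 and 6 hold 15 and 2; after swapping, the array is [27, 23, 11, 18, 2, 16, 15].
Sweep left to right; for each value list the smaller values that follow it:
27 → 23, 11, 18, 2, 16, 15 → 6
23 → 11, 18, 2, 16, 15 → 5
11 → 2 → 1
18 → 2, 16, 15 → 3
2 → none → 0
16 → 15 → 1
15 → none → 0
Sum: 6 + 5 + 1 + 3 + 0 + 1 + 0 = 16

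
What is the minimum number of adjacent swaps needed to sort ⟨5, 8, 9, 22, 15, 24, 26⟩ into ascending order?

Minimum adjacent swaps = number of inversions (each swap of adjacent out-of-order elements removes one inversion and no swap can remove more).
Count inversions — for each element, later elements that are smaller:
5: none → 0
8: none → 0
9: none → 0
22: 15 → 1
15: none → 0
24: none → 0
26: none → 0
Total inversions: 0 + 0 + 0 + 1 + 0 + 0 + 0 = 1

1 swap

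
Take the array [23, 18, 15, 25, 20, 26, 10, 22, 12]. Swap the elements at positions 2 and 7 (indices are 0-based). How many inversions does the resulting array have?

Positions 2 and 7 hold 15 and 22; after swapping, the array is [23, 18, 22, 25, 20, 26, 10, 15, 12].
Count, for each position, how many later elements it exceeds:
23 → 18, 22, 20, 10, 15, 12 → 6
18 → 10, 15, 12 → 3
22 → 20, 10, 15, 12 → 4
25 → 20, 10, 15, 12 → 4
20 → 10, 15, 12 → 3
26 → 10, 15, 12 → 3
10 → none → 0
15 → 12 → 1
12 → none → 0
Sum: 6 + 3 + 4 + 4 + 3 + 3 + 0 + 1 + 0 = 24

24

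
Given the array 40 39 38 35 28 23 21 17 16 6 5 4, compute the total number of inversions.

66 inversions

Sweep left to right; for each value list the smaller values that follow it:
40: 11
39: 10
38: 9
35: 8
28: 7
23: 6
21: 5
17: 4
16: 3
6: 2
5: 1
4: 0
Sum: 11 + 10 + 9 + 8 + 7 + 6 + 5 + 4 + 3 + 2 + 1 + 0 = 66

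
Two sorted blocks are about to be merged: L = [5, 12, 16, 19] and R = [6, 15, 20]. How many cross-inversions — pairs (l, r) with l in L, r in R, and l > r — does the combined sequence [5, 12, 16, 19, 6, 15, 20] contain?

5 split inversions

Take each right-half value and tally the left-half values above it:
r = 6: 12, 16, 19 → 3
r = 15: 16, 19 → 2
r = 20: none → 0
Cross-inversions: 3 + 2 + 0 = 5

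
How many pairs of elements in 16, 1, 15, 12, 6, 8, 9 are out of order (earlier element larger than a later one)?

Sweep left to right; for each value list the smaller values that follow it:
16 → 1, 15, 12, 6, 8, 9 → 6
1 → none → 0
15 → 12, 6, 8, 9 → 4
12 → 6, 8, 9 → 3
6 → none → 0
8 → none → 0
9 → none → 0
Sum: 6 + 0 + 4 + 3 + 0 + 0 + 0 = 13

Inversions: 13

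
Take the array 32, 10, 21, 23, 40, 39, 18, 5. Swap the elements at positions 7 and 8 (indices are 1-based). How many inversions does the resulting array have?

There are 15 inversions.

Positions 7 and 8 hold 18 and 5; after swapping, the array is [32, 10, 21, 23, 40, 39, 5, 18].
Sweep left to right; for each value list the smaller values that follow it:
32: 5
10: 1
21: 2
23: 2
40: 3
39: 2
5: 0
18: 0
Sum: 5 + 1 + 2 + 2 + 3 + 2 + 0 + 0 = 15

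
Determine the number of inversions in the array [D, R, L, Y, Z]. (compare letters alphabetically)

1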